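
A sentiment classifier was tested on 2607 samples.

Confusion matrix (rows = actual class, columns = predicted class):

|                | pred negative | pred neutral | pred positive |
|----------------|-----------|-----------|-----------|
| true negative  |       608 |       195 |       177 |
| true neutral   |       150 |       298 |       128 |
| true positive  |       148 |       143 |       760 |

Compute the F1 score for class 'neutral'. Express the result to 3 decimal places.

0.492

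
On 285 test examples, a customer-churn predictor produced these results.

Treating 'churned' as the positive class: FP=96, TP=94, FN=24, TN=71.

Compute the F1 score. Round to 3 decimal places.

Precision = TP/(TP+FP) = 94/190 = 0.4947
Recall = TP/(TP+FN) = 94/118 = 0.7966
F1 = 2·TP/(2·TP+FP+FN) = 188/308 = 0.610

0.610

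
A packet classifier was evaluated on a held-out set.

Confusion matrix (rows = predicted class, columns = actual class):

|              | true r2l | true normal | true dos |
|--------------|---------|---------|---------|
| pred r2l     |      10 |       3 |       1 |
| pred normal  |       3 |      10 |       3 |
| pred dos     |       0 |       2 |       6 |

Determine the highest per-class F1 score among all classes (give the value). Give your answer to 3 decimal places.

Per-class F1 score (2·TP/(2·TP+FP+FN)):
  r2l: TP=10, FP=3+1=4, FN=3+0=3 → 20/27 = 0.7407
  normal: TP=10, FP=3+3=6, FN=3+2=5 → 20/31 = 0.6452
  dos: TP=6, FP=0+2=2, FN=1+3=4 → 12/18 = 0.6667
Highest is class 'r2l' with F1 score = 0.741.

0.741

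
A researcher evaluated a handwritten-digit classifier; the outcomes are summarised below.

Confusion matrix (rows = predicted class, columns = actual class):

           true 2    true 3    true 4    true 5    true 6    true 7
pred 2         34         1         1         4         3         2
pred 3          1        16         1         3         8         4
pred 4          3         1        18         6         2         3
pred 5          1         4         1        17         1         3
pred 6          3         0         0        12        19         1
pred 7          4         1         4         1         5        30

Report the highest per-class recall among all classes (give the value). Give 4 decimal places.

Per-class recall (TP/(TP+FN)):
  2: TP=34, FN=1+3+1+3+4=12 → 34/46 = 0.73913
  3: TP=16, FN=1+1+4+0+1=7 → 16/23 = 0.69565
  4: TP=18, FN=1+1+1+0+4=7 → 18/25 = 0.72000
  5: TP=17, FN=4+3+6+12+1=26 → 17/43 = 0.39535
  6: TP=19, FN=3+8+2+1+5=19 → 19/38 = 0.50000
  7: TP=30, FN=2+4+3+3+1=13 → 30/43 = 0.69767
Highest is class '2' with recall = 0.7391.

0.7391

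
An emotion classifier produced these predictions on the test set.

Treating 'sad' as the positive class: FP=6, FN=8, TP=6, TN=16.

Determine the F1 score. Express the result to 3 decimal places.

0.462

Precision = TP/(TP+FP) = 6/12 = 0.5000
Recall = TP/(TP+FN) = 6/14 = 0.4286
F1 = 2·TP/(2·TP+FP+FN) = 12/26 = 0.462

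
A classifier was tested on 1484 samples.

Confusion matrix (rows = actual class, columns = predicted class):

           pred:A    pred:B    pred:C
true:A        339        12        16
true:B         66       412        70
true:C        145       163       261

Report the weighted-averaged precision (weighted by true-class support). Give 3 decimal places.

0.700

Per-class precision (TP/(TP+FP)):
  A: TP=339, FP=66+145=211 → 339/550 = 0.6164
  B: TP=412, FP=12+163=175 → 412/587 = 0.7019
  C: TP=261, FP=16+70=86 → 261/347 = 0.7522
Weighted-precision = Σ (supportᵢ/N)·precisionᵢ with N=1484: (367/1484)·0.6164 + (548/1484)·0.7019 + (569/1484)·0.7522 = 0.700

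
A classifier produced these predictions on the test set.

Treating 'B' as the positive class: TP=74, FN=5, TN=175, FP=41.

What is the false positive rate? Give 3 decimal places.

FPR = FP/(FP+TN) = 41/(41+175) = 0.190

0.190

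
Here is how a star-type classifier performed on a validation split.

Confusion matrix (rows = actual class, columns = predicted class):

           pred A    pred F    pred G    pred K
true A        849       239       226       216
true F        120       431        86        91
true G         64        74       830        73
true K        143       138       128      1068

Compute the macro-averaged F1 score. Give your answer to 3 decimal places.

0.653

Per-class F1 score (2·TP/(2·TP+FP+FN)):
  A: TP=849, FP=120+64+143=327, FN=239+226+216=681 → 1698/2706 = 0.6275
  F: TP=431, FP=239+74+138=451, FN=120+86+91=297 → 862/1610 = 0.5354
  G: TP=830, FP=226+86+128=440, FN=64+74+73=211 → 1660/2311 = 0.7183
  K: TP=1068, FP=216+91+73=380, FN=143+138+128=409 → 2136/2925 = 0.7303
Macro-F1 score = mean = (0.6275 + 0.5354 + 0.7183 + 0.7303) / 4 = 0.653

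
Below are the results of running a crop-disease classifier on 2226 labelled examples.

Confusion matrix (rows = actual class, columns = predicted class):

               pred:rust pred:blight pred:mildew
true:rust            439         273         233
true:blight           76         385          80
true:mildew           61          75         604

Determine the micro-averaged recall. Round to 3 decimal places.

0.642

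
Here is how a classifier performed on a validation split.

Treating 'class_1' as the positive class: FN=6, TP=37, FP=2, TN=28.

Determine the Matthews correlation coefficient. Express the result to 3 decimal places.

0.783

MCC = (TP·TN − FP·FN) / √((TP+FP)(TP+FN)(TN+FP)(TN+FN))
Numerator = 37·28 − 2·6 = 1024
Denominator = √(39·43·30·34) = √1710540 = 1307.8761
MCC = 1024 / 1307.8761 = 0.783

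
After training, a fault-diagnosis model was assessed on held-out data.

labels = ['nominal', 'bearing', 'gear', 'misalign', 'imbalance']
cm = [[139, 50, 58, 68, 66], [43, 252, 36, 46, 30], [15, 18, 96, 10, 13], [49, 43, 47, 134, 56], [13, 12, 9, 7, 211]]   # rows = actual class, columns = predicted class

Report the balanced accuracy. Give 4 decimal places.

0.5720

Balanced accuracy = mean of per-class recall.
  nominal: recall = 139/381 = 0.36483
  bearing: recall = 252/407 = 0.61916
  gear: recall = 96/152 = 0.63158
  misalign: recall = 134/329 = 0.40729
  imbalance: recall = 211/252 = 0.83730
Mean = (0.36483 + 0.61916 + 0.63158 + 0.40729 + 0.83730) / 5 = 0.5720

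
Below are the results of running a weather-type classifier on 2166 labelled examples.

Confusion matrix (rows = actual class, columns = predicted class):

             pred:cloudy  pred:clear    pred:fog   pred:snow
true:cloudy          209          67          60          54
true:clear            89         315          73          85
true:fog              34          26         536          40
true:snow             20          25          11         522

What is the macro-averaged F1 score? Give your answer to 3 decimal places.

Per-class F1 score (2·TP/(2·TP+FP+FN)):
  cloudy: TP=209, FP=89+34+20=143, FN=67+60+54=181 → 418/742 = 0.5633
  clear: TP=315, FP=67+26+25=118, FN=89+73+85=247 → 630/995 = 0.6332
  fog: TP=536, FP=60+73+11=144, FN=34+26+40=100 → 1072/1316 = 0.8146
  snow: TP=522, FP=54+85+40=179, FN=20+25+11=56 → 1044/1279 = 0.8163
Macro-F1 score = mean = (0.5633 + 0.6332 + 0.8146 + 0.8163) / 4 = 0.707

0.707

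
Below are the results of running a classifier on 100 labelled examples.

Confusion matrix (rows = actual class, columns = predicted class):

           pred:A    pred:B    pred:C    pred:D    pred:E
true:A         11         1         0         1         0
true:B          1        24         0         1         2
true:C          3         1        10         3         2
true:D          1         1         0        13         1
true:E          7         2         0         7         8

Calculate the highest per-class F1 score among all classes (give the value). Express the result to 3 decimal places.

Per-class F1 score (2·TP/(2·TP+FP+FN)):
  A: TP=11, FP=1+3+1+7=12, FN=1+0+1+0=2 → 22/36 = 0.6111
  B: TP=24, FP=1+1+1+2=5, FN=1+0+1+2=4 → 48/57 = 0.8421
  C: TP=10, FP=0+0+0+0=0, FN=3+1+3+2=9 → 20/29 = 0.6897
  D: TP=13, FP=1+1+3+7=12, FN=1+1+0+1=3 → 26/41 = 0.6341
  E: TP=8, FP=0+2+2+1=5, FN=7+2+0+7=16 → 16/37 = 0.4324
Highest is class 'B' with F1 score = 0.842.

0.842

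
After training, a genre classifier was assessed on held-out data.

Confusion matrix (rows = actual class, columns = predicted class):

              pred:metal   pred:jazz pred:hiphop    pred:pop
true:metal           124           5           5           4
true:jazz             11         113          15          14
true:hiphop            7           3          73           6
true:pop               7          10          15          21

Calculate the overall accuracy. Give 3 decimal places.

0.764

Accuracy = trace / total = (124+113+73+21=331) / 433 = 331/433 = 0.764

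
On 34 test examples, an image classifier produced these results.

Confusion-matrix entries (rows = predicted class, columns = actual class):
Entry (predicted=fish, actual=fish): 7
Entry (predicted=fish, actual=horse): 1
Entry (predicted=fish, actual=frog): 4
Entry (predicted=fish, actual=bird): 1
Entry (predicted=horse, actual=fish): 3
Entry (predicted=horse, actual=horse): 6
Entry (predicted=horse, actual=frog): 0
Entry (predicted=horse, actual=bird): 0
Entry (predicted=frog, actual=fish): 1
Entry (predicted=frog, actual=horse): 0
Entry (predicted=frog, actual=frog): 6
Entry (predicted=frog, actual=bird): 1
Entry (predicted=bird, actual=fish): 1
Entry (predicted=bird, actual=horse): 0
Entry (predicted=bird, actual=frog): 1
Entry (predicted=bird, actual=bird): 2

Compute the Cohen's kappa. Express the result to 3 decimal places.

Observed agreement pₒ = trace/N = 21/34 = 0.6176
Expected agreement pₑ = Σ (rowᵢ·colᵢ)/N² = (12·13 + 7·9 + 11·8 + 4·4)/34² = 0.2794
κ = (pₒ − pₑ)/(1 − pₑ) = (0.6176 − 0.2794)/(1 − 0.2794) = 0.469

0.469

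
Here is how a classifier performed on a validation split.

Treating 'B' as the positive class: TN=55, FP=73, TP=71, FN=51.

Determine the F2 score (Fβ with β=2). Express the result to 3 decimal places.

0.562

Fβ = (1+β²)·TP / ((1+β²)·TP + β²·FN + FP), with β²=4
= 5·71 / (5·71 + 4·51 + 73) = 0.562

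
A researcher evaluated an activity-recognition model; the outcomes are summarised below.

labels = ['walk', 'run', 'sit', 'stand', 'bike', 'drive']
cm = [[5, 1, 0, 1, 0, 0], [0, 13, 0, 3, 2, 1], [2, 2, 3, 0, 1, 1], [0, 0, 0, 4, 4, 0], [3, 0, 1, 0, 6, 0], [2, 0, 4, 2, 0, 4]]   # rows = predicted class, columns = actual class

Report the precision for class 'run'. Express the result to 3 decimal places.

0.684

Treat 'run' as positive and all other classes as negative.
precision = TP/(TP+FP).
run: TP=13, FP=0+0+3+2+1=6 → 13/19 = 0.6842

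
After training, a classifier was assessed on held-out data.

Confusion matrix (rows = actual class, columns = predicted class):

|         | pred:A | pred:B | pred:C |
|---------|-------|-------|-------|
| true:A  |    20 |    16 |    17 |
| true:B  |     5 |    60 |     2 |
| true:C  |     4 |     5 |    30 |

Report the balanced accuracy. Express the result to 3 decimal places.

Balanced accuracy = mean of per-class recall.
  A: recall = 20/53 = 0.3774
  B: recall = 60/67 = 0.8955
  C: recall = 30/39 = 0.7692
Mean = (0.3774 + 0.8955 + 0.7692) / 3 = 0.681

0.681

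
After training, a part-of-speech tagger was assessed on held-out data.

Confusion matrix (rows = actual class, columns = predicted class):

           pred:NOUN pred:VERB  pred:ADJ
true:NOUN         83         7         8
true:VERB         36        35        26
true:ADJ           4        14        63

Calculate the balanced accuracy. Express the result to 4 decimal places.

Balanced accuracy = mean of per-class recall.
  NOUN: recall = 83/98 = 0.84694
  VERB: recall = 35/97 = 0.36082
  ADJ: recall = 63/81 = 0.77778
Mean = (0.84694 + 0.36082 + 0.77778) / 3 = 0.6618

0.6618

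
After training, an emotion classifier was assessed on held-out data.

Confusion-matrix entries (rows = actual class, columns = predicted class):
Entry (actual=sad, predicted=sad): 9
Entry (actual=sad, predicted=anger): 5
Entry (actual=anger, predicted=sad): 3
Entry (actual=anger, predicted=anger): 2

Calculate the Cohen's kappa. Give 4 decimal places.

Observed agreement pₒ = trace/N = 11/19 = 0.57895
Expected agreement pₑ = Σ (rowᵢ·colᵢ)/N² = (14·12 + 5·7)/19² = 0.56233
κ = (pₒ − pₑ)/(1 − pₑ) = (0.57895 − 0.56233)/(1 − 0.56233) = 0.0380

0.0380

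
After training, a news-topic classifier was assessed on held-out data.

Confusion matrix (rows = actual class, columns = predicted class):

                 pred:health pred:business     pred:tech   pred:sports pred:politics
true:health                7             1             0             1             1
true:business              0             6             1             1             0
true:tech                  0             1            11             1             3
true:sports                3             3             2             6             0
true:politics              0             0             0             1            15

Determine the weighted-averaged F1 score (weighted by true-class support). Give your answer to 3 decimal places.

0.695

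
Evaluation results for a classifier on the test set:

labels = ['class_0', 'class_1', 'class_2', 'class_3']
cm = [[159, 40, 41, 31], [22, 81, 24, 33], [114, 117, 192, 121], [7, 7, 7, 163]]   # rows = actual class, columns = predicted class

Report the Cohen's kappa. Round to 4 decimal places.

Observed agreement pₒ = trace/N = 595/1159 = 0.51337
Expected agreement pₑ = Σ (rowᵢ·colᵢ)/N² = (271·302 + 160·245 + 544·264 + 184·348)/1159² = 0.24469
κ = (pₒ − pₑ)/(1 − pₑ) = (0.51337 − 0.24469)/(1 − 0.24469) = 0.3557

0.3557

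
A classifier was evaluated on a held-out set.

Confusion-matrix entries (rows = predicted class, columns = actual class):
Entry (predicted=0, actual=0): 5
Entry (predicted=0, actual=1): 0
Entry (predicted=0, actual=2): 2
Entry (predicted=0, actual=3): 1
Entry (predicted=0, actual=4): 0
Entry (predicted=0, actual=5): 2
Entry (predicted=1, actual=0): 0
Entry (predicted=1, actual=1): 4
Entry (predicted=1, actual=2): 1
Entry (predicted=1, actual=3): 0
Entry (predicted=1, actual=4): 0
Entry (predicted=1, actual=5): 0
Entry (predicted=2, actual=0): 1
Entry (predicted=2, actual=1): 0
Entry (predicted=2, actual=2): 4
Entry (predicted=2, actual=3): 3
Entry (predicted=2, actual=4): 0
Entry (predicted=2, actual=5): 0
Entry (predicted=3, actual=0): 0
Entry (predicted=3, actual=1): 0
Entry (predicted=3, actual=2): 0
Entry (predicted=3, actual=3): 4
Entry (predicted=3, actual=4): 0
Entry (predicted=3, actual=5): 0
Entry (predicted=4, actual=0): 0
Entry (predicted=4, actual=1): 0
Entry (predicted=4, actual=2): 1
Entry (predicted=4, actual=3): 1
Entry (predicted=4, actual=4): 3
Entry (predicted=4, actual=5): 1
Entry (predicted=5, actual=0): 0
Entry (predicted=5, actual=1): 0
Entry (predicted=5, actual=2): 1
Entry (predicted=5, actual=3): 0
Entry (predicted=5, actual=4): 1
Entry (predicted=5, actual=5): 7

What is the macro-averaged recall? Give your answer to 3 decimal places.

Per-class recall (TP/(TP+FN)):
  0: TP=5, FN=0+1+0+0+0=1 → 5/6 = 0.8333
  1: TP=4, FN=0+0+0+0+0=0 → 4/4 = 1.0000
  2: TP=4, FN=2+1+0+1+1=5 → 4/9 = 0.4444
  3: TP=4, FN=1+0+3+1+0=5 → 4/9 = 0.4444
  4: TP=3, FN=0+0+0+0+1=1 → 3/4 = 0.7500
  5: TP=7, FN=2+0+0+0+1=3 → 7/10 = 0.7000
Macro-recall = mean = (0.8333 + 1.0000 + 0.4444 + 0.4444 + 0.7500 + 0.7000) / 6 = 0.695

0.695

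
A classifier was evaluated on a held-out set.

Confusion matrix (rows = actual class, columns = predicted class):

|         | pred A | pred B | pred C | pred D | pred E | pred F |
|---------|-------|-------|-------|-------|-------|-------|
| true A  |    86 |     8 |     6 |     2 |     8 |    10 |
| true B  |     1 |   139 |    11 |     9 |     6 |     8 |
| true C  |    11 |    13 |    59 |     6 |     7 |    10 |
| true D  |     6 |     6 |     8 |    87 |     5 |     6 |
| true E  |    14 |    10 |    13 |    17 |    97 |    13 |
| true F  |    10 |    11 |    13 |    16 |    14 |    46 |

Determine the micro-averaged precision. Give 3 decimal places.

0.649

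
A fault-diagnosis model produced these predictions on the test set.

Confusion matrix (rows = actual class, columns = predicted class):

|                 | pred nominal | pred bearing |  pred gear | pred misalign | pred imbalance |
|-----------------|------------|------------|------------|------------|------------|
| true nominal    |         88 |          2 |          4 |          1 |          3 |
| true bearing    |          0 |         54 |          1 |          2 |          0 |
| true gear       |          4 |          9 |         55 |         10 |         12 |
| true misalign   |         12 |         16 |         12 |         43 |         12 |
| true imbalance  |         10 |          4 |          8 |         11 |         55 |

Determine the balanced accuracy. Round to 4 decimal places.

0.7068

Balanced accuracy = mean of per-class recall.
  nominal: recall = 88/98 = 0.89796
  bearing: recall = 54/57 = 0.94737
  gear: recall = 55/90 = 0.61111
  misalign: recall = 43/95 = 0.45263
  imbalance: recall = 55/88 = 0.62500
Mean = (0.89796 + 0.94737 + 0.61111 + 0.45263 + 0.62500) / 5 = 0.7068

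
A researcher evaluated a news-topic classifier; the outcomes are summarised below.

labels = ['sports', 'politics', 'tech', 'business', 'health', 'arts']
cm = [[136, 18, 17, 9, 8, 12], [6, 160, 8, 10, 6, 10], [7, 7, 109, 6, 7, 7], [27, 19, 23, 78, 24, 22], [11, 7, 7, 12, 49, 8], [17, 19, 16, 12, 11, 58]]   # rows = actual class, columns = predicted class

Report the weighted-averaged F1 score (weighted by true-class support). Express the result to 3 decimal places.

0.604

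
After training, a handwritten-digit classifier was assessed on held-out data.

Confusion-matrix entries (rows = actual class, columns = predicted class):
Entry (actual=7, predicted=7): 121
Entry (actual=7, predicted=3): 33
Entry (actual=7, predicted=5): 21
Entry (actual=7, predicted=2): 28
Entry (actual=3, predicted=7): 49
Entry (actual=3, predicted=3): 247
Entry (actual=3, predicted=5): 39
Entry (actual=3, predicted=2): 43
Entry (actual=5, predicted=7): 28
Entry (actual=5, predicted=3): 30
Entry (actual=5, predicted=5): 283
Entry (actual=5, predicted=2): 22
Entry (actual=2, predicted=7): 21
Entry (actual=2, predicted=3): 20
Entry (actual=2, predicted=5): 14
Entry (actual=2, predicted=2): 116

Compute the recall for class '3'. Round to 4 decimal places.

Treat '3' as positive and all other classes as negative.
recall = TP/(TP+FN).
3: TP=247, FN=49+39+43=131 → 247/378 = 0.65344

0.6534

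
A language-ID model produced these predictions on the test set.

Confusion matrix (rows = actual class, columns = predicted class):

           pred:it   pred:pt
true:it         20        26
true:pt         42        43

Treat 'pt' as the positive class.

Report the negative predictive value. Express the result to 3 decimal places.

0.323

NPV = TN/(TN+FN) = 20/(20+42) = 0.323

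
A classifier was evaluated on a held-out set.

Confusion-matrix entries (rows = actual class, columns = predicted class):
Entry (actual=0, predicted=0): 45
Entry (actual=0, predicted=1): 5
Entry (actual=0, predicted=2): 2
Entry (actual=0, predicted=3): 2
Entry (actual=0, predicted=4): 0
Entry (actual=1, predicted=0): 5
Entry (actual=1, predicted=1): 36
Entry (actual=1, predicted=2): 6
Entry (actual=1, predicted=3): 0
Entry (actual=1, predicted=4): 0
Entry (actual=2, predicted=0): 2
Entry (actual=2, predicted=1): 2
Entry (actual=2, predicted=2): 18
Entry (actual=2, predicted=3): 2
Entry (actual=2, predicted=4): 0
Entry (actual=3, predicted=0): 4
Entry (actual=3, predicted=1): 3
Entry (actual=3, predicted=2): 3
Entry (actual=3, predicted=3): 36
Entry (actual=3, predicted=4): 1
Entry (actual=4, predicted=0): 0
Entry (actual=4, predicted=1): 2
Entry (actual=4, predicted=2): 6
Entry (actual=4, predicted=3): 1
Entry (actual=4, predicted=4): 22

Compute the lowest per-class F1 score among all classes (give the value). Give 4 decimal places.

Per-class F1 score (2·TP/(2·TP+FP+FN)):
  0: TP=45, FP=5+2+4+0=11, FN=5+2+2+0=9 → 90/110 = 0.81818
  1: TP=36, FP=5+2+3+2=12, FN=5+6+0+0=11 → 72/95 = 0.75789
  2: TP=18, FP=2+6+3+6=17, FN=2+2+2+0=6 → 36/59 = 0.61017
  3: TP=36, FP=2+0+2+1=5, FN=4+3+3+1=11 → 72/88 = 0.81818
  4: TP=22, FP=0+0+0+1=1, FN=0+2+6+1=9 → 44/54 = 0.81481
Lowest is class '2' with F1 score = 0.6102.

0.6102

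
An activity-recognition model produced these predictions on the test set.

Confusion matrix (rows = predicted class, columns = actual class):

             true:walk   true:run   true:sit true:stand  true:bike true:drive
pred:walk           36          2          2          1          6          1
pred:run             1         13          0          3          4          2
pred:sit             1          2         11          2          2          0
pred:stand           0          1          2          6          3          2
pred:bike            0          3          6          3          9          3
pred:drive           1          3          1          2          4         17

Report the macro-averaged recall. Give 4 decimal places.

0.5532

Per-class recall (TP/(TP+FN)):
  walk: TP=36, FN=1+1+0+0+1=3 → 36/39 = 0.92308
  run: TP=13, FN=2+2+1+3+3=11 → 13/24 = 0.54167
  sit: TP=11, FN=2+0+2+6+1=11 → 11/22 = 0.50000
  stand: TP=6, FN=1+3+2+3+2=11 → 6/17 = 0.35294
  bike: TP=9, FN=6+4+2+3+4=19 → 9/28 = 0.32143
  drive: TP=17, FN=1+2+0+2+3=8 → 17/25 = 0.68000
Macro-recall = mean = (0.92308 + 0.54167 + 0.50000 + 0.35294 + 0.32143 + 0.68000) / 6 = 0.5532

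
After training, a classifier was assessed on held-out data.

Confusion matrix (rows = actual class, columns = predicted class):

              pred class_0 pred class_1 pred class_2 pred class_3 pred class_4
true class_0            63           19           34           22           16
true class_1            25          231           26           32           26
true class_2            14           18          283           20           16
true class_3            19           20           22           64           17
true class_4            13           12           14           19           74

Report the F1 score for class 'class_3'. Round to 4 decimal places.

0.4281

Take TP from the diagonal, FP from the rest of the 'class_3' prediction marginal, FN from the rest of the 'class_3' actual marginal.
F1 score = 2·TP/(2·TP+FP+FN).
class_3: TP=64, FP=22+32+20+19=93, FN=19+20+22+17=78 → 128/299 = 0.42809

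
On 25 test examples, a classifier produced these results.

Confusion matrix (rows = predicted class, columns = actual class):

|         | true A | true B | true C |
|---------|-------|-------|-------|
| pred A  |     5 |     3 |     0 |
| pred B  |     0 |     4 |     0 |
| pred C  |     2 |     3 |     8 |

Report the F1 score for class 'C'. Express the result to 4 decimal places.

0.7619

Treat 'C' as positive and all other classes as negative.
F1 score = 2·TP/(2·TP+FP+FN).
C: TP=8, FP=2+3=5, FN=0+0=0 → 16/21 = 0.76190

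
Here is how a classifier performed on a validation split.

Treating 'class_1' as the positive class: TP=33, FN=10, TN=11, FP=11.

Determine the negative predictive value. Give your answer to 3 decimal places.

NPV = TN/(TN+FN) = 11/(11+10) = 0.524

0.524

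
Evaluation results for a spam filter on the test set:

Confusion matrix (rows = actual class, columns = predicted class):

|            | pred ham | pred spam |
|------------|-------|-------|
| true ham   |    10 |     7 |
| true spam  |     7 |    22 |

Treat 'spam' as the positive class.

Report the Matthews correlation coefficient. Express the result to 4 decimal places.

0.3469

MCC = (TP·TN − FP·FN) / √((TP+FP)(TP+FN)(TN+FP)(TN+FN))
Numerator = 22·10 − 7·7 = 171
Denominator = √(29·29·17·17) = √243049 = 493.0000
MCC = 171 / 493.0000 = 0.3469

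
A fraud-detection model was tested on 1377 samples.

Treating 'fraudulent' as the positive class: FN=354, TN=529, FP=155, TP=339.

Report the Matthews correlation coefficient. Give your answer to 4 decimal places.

0.2737

MCC = (TP·TN − FP·FN) / √((TP+FP)(TP+FN)(TN+FP)(TN+FN))
Numerator = 339·529 − 155·354 = 124461
Denominator = √(494·693·684·883) = √206764982424 = 454714.1766
MCC = 124461 / 454714.1766 = 0.2737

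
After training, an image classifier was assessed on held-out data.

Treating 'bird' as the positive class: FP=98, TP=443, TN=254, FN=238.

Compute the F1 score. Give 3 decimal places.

0.725

Precision = TP/(TP+FP) = 443/541 = 0.8189
Recall = TP/(TP+FN) = 443/681 = 0.6505
F1 = 2·TP/(2·TP+FP+FN) = 886/1222 = 0.725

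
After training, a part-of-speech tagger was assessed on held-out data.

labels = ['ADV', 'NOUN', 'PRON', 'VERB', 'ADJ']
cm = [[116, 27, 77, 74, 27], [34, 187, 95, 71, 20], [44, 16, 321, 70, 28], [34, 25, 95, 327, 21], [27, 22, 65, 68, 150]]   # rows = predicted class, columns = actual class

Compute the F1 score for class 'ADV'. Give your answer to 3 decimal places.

0.403

Take TP from the diagonal, FP from the rest of the 'ADV' prediction marginal, FN from the rest of the 'ADV' actual marginal.
F1 score = 2·TP/(2·TP+FP+FN).
ADV: TP=116, FP=27+77+74+27=205, FN=34+44+34+27=139 → 232/576 = 0.4028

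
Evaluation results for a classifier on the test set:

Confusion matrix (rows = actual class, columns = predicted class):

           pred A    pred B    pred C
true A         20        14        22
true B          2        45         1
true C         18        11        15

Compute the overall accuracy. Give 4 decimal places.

Accuracy = trace / total = (20+45+15=80) / 148 = 80/148 = 0.5405

0.5405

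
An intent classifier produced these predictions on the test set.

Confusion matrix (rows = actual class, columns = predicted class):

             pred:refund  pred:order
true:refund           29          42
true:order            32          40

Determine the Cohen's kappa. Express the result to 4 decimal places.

Observed agreement pₒ = trace/N = 69/143 = 0.48252
Expected agreement pₑ = Σ (rowᵢ·colᵢ)/N² = (71·61 + 72·82)/143² = 0.50051
κ = (pₒ − pₑ)/(1 − pₑ) = (0.48252 − 0.50051)/(1 − 0.50051) = -0.0360

-0.0360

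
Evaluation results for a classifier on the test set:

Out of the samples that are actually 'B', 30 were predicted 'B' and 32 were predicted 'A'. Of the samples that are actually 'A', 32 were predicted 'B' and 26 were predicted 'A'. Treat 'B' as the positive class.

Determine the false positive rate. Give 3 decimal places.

0.552

FPR = FP/(FP+TN) = 32/(32+26) = 0.552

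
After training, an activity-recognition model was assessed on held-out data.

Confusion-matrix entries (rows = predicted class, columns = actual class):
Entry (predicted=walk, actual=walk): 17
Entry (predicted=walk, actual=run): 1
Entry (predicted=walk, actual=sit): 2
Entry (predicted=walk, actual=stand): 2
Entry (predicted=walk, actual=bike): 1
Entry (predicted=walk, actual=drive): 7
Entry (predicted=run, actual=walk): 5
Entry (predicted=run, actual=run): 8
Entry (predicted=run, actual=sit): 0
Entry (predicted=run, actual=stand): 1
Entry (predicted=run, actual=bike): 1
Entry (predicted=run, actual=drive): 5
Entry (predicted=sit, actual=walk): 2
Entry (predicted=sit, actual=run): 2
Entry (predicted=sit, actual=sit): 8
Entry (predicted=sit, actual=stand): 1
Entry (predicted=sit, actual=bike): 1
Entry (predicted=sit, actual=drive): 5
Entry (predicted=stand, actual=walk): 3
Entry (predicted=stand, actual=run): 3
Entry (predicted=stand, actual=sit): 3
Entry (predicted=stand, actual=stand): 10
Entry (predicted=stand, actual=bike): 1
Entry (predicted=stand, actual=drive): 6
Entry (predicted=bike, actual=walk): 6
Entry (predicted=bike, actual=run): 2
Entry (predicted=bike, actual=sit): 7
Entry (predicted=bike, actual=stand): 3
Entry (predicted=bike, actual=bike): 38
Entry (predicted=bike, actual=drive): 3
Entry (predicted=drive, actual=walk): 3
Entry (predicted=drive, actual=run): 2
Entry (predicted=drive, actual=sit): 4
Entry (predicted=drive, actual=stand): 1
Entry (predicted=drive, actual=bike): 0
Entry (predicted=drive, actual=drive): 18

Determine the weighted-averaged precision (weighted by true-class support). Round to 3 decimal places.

0.549

Per-class precision (TP/(TP+FP)):
  walk: TP=17, FP=1+2+2+1+7=13 → 17/30 = 0.5667
  run: TP=8, FP=5+0+1+1+5=12 → 8/20 = 0.4000
  sit: TP=8, FP=2+2+1+1+5=11 → 8/19 = 0.4211
  stand: TP=10, FP=3+3+3+1+6=16 → 10/26 = 0.3846
  bike: TP=38, FP=6+2+7+3+3=21 → 38/59 = 0.6441
  drive: TP=18, FP=3+2+4+1+0=10 → 18/28 = 0.6429
Weighted-precision = Σ (supportᵢ/N)·precisionᵢ with N=182: (36/182)·0.5667 + (18/182)·0.4000 + (24/182)·0.4211 + (18/182)·0.3846 + (42/182)·0.6441 + (44/182)·0.6429 = 0.549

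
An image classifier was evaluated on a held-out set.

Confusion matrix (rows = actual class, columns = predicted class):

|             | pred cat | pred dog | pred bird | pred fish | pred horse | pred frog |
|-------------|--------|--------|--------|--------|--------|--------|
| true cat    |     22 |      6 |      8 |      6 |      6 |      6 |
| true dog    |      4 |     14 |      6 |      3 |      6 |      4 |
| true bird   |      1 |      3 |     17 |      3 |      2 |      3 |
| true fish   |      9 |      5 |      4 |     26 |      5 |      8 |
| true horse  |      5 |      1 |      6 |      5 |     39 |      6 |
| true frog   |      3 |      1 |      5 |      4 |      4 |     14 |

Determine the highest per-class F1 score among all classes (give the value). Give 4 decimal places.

0.6290

Per-class F1 score (2·TP/(2·TP+FP+FN)):
  cat: TP=22, FP=4+1+9+5+3=22, FN=6+8+6+6+6=32 → 44/98 = 0.44898
  dog: TP=14, FP=6+3+5+1+1=16, FN=4+6+3+6+4=23 → 28/67 = 0.41791
  bird: TP=17, FP=8+6+4+6+5=29, FN=1+3+3+2+3=12 → 34/75 = 0.45333
  fish: TP=26, FP=6+3+3+5+4=21, FN=9+5+4+5+8=31 → 52/104 = 0.50000
  horse: TP=39, FP=6+6+2+5+4=23, FN=5+1+6+5+6=23 → 78/124 = 0.62903
  frog: TP=14, FP=6+4+3+8+6=27, FN=3+1+5+4+4=17 → 28/72 = 0.38889
Highest is class 'horse' with F1 score = 0.6290.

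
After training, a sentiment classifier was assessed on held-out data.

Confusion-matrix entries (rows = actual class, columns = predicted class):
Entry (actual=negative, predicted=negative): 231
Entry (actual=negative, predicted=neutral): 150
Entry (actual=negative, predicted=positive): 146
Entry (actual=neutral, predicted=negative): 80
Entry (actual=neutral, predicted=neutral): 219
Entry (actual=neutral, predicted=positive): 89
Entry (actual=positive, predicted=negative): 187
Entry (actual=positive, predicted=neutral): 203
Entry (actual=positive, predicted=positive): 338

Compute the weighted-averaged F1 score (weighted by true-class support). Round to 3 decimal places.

Per-class F1 score (2·TP/(2·TP+FP+FN)):
  negative: TP=231, FP=80+187=267, FN=150+146=296 → 462/1025 = 0.4507
  neutral: TP=219, FP=150+203=353, FN=80+89=169 → 438/960 = 0.4563
  positive: TP=338, FP=146+89=235, FN=187+203=390 → 676/1301 = 0.5196
Weighted-F1 score = Σ (supportᵢ/N)·F1 scoreᵢ with N=1643: (527/1643)·0.4507 + (388/1643)·0.4563 + (728/1643)·0.5196 = 0.483

0.483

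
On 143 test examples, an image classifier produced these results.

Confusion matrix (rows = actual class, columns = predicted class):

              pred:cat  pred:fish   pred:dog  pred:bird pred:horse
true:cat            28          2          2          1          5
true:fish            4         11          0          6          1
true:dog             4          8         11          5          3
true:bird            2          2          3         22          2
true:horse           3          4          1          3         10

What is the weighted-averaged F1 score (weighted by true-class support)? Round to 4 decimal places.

0.5670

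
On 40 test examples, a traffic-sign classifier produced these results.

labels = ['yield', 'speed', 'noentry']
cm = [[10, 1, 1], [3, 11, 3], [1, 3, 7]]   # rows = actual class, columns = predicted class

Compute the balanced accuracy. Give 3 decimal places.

0.706

Balanced accuracy = mean of per-class recall.
  yield: recall = 10/12 = 0.8333
  speed: recall = 11/17 = 0.6471
  noentry: recall = 7/11 = 0.6364
Mean = (0.8333 + 0.6471 + 0.6364) / 3 = 0.706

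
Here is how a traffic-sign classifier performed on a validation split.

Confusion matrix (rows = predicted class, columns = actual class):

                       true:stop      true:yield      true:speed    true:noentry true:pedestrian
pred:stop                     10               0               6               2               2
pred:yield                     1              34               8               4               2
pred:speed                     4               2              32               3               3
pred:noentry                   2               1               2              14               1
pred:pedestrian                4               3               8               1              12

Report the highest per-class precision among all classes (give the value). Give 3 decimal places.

Per-class precision (TP/(TP+FP)):
  stop: TP=10, FP=0+6+2+2=10 → 10/20 = 0.5000
  yield: TP=34, FP=1+8+4+2=15 → 34/49 = 0.6939
  speed: TP=32, FP=4+2+3+3=12 → 32/44 = 0.7273
  noentry: TP=14, FP=2+1+2+1=6 → 14/20 = 0.7000
  pedestrian: TP=12, FP=4+3+8+1=16 → 12/28 = 0.4286
Highest is class 'speed' with precision = 0.727.

0.727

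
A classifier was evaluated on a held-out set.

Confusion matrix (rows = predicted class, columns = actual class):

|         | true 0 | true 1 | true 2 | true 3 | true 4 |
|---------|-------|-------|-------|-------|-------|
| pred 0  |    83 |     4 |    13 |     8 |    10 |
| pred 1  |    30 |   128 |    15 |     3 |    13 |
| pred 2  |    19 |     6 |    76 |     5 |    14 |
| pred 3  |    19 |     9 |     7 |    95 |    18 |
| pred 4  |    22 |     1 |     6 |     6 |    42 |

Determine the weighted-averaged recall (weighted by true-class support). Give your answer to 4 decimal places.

0.6503

Per-class recall (TP/(TP+FN)):
  0: TP=83, FN=30+19+19+22=90 → 83/173 = 0.47977
  1: TP=128, FN=4+6+9+1=20 → 128/148 = 0.86486
  2: TP=76, FN=13+15+7+6=41 → 76/117 = 0.64957
  3: TP=95, FN=8+3+5+6=22 → 95/117 = 0.81197
  4: TP=42, FN=10+13+14+18=55 → 42/97 = 0.43299
Weighted-recall = Σ (supportᵢ/N)·recallᵢ with N=652: (173/652)·0.47977 + (148/652)·0.86486 + (117/652)·0.64957 + (117/652)·0.81197 + (97/652)·0.43299 = 0.6503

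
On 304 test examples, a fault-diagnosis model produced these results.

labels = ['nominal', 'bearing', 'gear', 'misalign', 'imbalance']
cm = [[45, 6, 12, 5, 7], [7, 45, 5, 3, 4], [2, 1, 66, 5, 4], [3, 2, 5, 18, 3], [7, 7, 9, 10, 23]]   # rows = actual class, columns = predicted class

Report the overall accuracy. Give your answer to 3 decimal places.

Accuracy = trace / total = (45+45+66+18+23=197) / 304 = 197/304 = 0.648

0.648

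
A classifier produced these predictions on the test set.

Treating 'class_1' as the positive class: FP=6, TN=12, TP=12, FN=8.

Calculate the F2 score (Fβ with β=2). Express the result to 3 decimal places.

Fβ = (1+β²)·TP / ((1+β²)·TP + β²·FN + FP), with β²=4
= 5·12 / (5·12 + 4·8 + 6) = 0.612

0.612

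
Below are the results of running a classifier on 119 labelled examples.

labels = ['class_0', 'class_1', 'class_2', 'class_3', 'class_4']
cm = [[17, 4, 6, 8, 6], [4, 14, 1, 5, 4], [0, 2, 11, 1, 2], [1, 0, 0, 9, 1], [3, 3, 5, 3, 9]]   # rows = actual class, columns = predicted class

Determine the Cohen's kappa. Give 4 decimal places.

0.3804

Observed agreement pₒ = trace/N = 60/119 = 0.50420
Expected agreement pₑ = Σ (rowᵢ·colᵢ)/N² = (41·25 + 28·23 + 16·23 + 11·26 + 23·22)/119² = 0.19977
κ = (pₒ − pₑ)/(1 − pₑ) = (0.50420 − 0.19977)/(1 − 0.19977) = 0.3804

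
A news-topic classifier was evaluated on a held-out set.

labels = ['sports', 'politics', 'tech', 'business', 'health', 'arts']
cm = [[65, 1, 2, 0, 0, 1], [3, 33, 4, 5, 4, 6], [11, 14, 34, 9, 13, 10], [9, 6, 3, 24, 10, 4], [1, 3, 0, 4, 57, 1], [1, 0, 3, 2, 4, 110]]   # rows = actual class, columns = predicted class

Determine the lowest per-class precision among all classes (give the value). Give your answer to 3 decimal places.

0.545

Per-class precision (TP/(TP+FP)):
  sports: TP=65, FP=3+11+9+1+1=25 → 65/90 = 0.7222
  politics: TP=33, FP=1+14+6+3+0=24 → 33/57 = 0.5789
  tech: TP=34, FP=2+4+3+0+3=12 → 34/46 = 0.7391
  business: TP=24, FP=0+5+9+4+2=20 → 24/44 = 0.5455
  health: TP=57, FP=0+4+13+10+4=31 → 57/88 = 0.6477
  arts: TP=110, FP=1+6+10+4+1=22 → 110/132 = 0.8333
Lowest is class 'business' with precision = 0.545.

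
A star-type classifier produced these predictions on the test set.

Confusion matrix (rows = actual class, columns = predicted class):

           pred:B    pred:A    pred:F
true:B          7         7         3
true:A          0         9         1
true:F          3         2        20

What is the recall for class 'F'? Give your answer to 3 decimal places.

0.800

One-vs-rest for 'F': TP = diagonal; FP = other classes predicted 'F'; FN = 'F' predicted as other.
recall = TP/(TP+FN).
F: TP=20, FN=3+2=5 → 20/25 = 0.8000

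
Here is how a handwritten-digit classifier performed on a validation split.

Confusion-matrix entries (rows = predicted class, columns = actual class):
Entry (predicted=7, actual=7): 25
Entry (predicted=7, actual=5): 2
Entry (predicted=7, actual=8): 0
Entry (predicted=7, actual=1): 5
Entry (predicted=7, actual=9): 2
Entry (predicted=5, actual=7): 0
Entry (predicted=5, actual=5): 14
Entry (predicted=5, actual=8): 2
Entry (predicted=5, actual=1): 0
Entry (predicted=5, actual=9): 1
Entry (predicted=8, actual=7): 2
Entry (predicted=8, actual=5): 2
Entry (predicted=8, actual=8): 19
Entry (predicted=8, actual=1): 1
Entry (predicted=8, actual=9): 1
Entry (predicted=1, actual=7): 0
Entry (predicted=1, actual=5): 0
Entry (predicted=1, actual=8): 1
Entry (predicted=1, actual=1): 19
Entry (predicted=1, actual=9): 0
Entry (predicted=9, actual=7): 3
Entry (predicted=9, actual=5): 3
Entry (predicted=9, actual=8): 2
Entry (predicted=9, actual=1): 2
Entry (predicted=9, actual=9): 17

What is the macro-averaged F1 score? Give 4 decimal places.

Per-class F1 score (2·TP/(2·TP+FP+FN)):
  7: TP=25, FP=2+0+5+2=9, FN=0+2+0+3=5 → 50/64 = 0.78125
  5: TP=14, FP=0+2+0+1=3, FN=2+2+0+3=7 → 28/38 = 0.73684
  8: TP=19, FP=2+2+1+1=6, FN=0+2+1+2=5 → 38/49 = 0.77551
  1: TP=19, FP=0+0+1+0=1, FN=5+0+1+2=8 → 38/47 = 0.80851
  9: TP=17, FP=3+3+2+2=10, FN=2+1+1+0=4 → 34/48 = 0.70833
Macro-F1 score = mean = (0.78125 + 0.73684 + 0.77551 + 0.80851 + 0.70833) / 5 = 0.7621

0.7621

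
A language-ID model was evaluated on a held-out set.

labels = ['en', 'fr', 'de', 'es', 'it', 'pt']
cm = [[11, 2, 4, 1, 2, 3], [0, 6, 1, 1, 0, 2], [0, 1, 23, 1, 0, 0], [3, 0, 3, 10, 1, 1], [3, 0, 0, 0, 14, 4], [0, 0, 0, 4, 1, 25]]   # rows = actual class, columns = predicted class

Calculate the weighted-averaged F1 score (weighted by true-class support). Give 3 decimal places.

Per-class F1 score (2·TP/(2·TP+FP+FN)):
  en: TP=11, FP=0+0+3+3+0=6, FN=2+4+1+2+3=12 → 22/40 = 0.5500
  fr: TP=6, FP=2+1+0+0+0=3, FN=0+1+1+0+2=4 → 12/19 = 0.6316
  de: TP=23, FP=4+1+3+0+0=8, FN=0+1+1+0+0=2 → 46/56 = 0.8214
  es: TP=10, FP=1+1+1+0+4=7, FN=3+0+3+1+1=8 → 20/35 = 0.5714
  it: TP=14, FP=2+0+0+1+1=4, FN=3+0+0+0+4=7 → 28/39 = 0.7179
  pt: TP=25, FP=3+2+0+1+4=10, FN=0+0+0+4+1=5 → 50/65 = 0.7692
Weighted-F1 score = Σ (supportᵢ/N)·F1 scoreᵢ with N=127: (23/127)·0.5500 + (10/127)·0.6316 + (25/127)·0.8214 + (18/127)·0.5714 + (21/127)·0.7179 + (30/127)·0.7692 = 0.692

0.692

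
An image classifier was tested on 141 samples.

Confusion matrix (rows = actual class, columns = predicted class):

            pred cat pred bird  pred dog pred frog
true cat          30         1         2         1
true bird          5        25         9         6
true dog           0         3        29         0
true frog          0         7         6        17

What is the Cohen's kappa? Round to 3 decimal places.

0.621

Observed agreement pₒ = trace/N = 101/141 = 0.7163
Expected agreement pₑ = Σ (rowᵢ·colᵢ)/N² = (34·35 + 45·36 + 32·46 + 30·24)/141² = 0.2516
κ = (pₒ − pₑ)/(1 − pₑ) = (0.7163 − 0.2516)/(1 − 0.2516) = 0.621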